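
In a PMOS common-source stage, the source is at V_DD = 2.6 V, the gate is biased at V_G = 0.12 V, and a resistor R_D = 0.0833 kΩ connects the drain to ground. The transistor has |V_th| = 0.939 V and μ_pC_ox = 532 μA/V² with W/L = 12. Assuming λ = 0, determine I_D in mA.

I_D = 7.58 mA

V_SG = V_DD − V_G = 2.6 − 0.12 = 2.48 V, so V_ov = 2.48 − 0.939 = 1.54 V.
k_p = μ_pC_ox · (W/L) = 6.384 mA/V².
Assume saturation: I_D = ½ k_p V_ov² = 0.5 × 6.384 × 1.54² = 7.58 mA, giving V_SD = V_DD − I_D R_D = 2.6 − 7.58 × 0.0833 = 1.97 V.
V_SD = 1.97 V ≥ V_ov = 1.54 V, confirming saturation.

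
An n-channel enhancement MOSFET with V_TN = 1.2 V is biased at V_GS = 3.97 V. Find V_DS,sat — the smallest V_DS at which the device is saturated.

The boundary between triode and saturation is V_DS = V_GS − V_TN = V_ov.
V_ov = 3.97 − 1.2 = 2.77 V.

V_DS,sat = 2.77 V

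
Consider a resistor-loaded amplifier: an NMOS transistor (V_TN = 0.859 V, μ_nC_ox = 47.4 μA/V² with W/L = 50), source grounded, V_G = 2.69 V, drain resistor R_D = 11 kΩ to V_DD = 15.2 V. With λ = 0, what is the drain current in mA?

V_GS = V_G = 2.69 V, so V_ov = 2.69 − 0.859 = 1.83 V.
k_n = μ_nC_ox · (W/L) = 2.37 mA/V².
Assume saturation: I_D = ½ k_n V_ov² = 0.5 × 2.37 × 1.83² = 3.97 mA, giving V_DS = V_DD − I_D R_D = 15.2 − 3.97 × 11 = -28.5 V.
But -28.5 V < V_ov = 1.83 V, so the device is actually in triode.
In triode I_D = k_n[V_ov V_DS − ½ V_DS²] and I_D = (V_DD − V_DS)/R_D. Equating: 13 V_DS² − 48.73 V_DS + 15.2 = 0, giving V_DS = 0.343 V (the root below V_ov).
I_D = (15.2 − 0.343) / 11 = 1.35 mA.

I_D = 1.35 mA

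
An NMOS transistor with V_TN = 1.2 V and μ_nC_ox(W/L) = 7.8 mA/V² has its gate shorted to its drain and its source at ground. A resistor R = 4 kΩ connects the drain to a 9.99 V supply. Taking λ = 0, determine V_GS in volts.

With gate tied to drain, V_GS = V_DS ≥ V_GS − V_TN, so the device is in saturation.
KCL at the drain: ½ k_n (V_GS − V_TN)² = (V_DD − V_GS)/R.
Let x = V_GS − 1.2. Then 15.6 x² + x − 8.79 = 0, giving x = 0.719 V (positive root), so V_GS = 1.92 V.
I_D = (V_DD − V_GS)/R = (9.99 − 1.92) / 4 = 2.02 mA.

V_GS = 1.92 V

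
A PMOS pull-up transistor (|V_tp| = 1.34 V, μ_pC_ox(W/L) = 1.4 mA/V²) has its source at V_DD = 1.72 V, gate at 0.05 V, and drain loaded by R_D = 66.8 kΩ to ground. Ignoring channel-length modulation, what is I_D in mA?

V_SG = V_DD − V_G = 1.72 − 0.05 = 1.67 V, so V_ov = 1.67 − 1.34 = 0.33 V.
Assume saturation: I_D = ½ k_p V_ov² = 0.5 × 1.4 × 0.33² = 0.0762 mA, giving V_SD = V_DD − I_D R_D = 1.72 − 0.0762 × 66.8 = -3.37 V.
But -3.37 V < V_ov = 0.33 V, so the device is actually in triode.
In triode I_D = k_p[V_ov V_SD − ½ V_SD²] and I_D = (V_DD − V_SD)/R_D. Equating: 46.8 V_SD² − 31.86 V_SD + 1.72 = 0, giving V_SD = 0.0591 V (the root below V_ov).
I_D = (1.72 − 0.0591) / 66.8 = 0.0249 mA.

I_D = 0.0249 mA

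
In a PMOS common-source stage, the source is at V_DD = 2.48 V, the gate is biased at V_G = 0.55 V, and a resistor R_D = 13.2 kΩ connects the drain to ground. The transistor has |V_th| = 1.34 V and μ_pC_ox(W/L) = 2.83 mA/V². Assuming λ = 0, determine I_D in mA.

V_SG = V_DD − V_G = 2.48 − 0.55 = 1.93 V, so V_ov = 1.93 − 1.34 = 0.59 V.
Assume saturation: I_D = ½ k_p V_ov² = 0.5 × 2.83 × 0.59² = 0.493 mA, giving V_SD = V_DD − I_D R_D = 2.48 − 0.493 × 13.2 = -4.02 V.
But -4.02 V < V_ov = 0.59 V, so the device is actually in triode.
In triode I_D = k_p[V_ov V_SD − ½ V_SD²] and I_D = (V_DD − V_SD)/R_D. Equating: 18.7 V_SD² − 23.04 V_SD + 2.48 = 0, giving V_SD = 0.119 V (the root below V_ov).
I_D = (2.48 − 0.119) / 13.2 = 0.179 mA.

I_D = 0.179 mA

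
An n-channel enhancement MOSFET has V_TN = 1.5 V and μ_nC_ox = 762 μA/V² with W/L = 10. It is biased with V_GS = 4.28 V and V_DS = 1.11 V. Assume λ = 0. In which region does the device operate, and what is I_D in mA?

Triode; I_D = 18.8 mA

k_n = μ_nC_ox · (W/L) = 7.62 mA/V².
V_ov = V_GS − V_TN = 4.28 − 1.5 = 2.78 V.
Since V_DS = 1.11 V < V_ov = 2.78 V, the device is in the triode region.
I_D = k_n [V_ov · V_DS − ½ V_DS²] = 7.62 × [2.78 × 1.11 − 0.5 × 1.11²] = 18.8 mA.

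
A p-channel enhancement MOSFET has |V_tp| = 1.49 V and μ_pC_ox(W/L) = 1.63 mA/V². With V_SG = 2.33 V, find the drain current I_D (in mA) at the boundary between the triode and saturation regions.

At the boundary V_SD = V_ov = V_SG − |V_tp| = 2.33 − 1.49 = 0.84 V.
I_D = ½ k_p V_ov² = 0.5 × 1.63 × 0.84² = 0.575 mA.

I_D = 0.575 mA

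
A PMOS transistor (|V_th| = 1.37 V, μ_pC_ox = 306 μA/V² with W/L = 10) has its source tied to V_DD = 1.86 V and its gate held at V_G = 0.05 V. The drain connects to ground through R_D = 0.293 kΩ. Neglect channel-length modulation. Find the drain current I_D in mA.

I_D = 0.296 mA

V_SG = V_DD − V_G = 1.86 − 0.05 = 1.81 V, so V_ov = 1.81 − 1.37 = 0.44 V.
k_p = μ_pC_ox · (W/L) = 3.06 mA/V².
Assume saturation: I_D = ½ k_p V_ov² = 0.5 × 3.06 × 0.44² = 0.296 mA, giving V_SD = V_DD − I_D R_D = 1.86 − 0.296 × 0.293 = 1.77 V.
V_SD = 1.77 V ≥ V_ov = 0.44 V, confirming saturation.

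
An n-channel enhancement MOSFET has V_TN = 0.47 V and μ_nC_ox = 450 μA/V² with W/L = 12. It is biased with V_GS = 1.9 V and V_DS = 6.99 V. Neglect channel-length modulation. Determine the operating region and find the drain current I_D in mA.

Saturation; I_D = 5.52 mA

k_n = μ_nC_ox · (W/L) = 5.4 mA/V².
V_ov = V_GS − V_TN = 1.9 − 0.47 = 1.43 V.
Since V_DS = 6.99 V ≥ V_ov = 1.43 V, the device is in saturation.
I_D = ½ k_n V_ov² = 0.5 × 5.4 × 1.43² = 5.52 mA.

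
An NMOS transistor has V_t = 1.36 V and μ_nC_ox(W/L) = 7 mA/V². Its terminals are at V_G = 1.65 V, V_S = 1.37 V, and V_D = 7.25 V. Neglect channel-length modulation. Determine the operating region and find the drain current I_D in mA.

V_GS = V_G − V_S = 1.65 − 1.37 = 0.28 V; V_DS = V_D − V_S = 7.25 − 1.37 = 5.88 V.
V_GS = 0.28 V < V_t = 1.36 V, so the transistor is in cutoff.

Cutoff; I_D = 0 mA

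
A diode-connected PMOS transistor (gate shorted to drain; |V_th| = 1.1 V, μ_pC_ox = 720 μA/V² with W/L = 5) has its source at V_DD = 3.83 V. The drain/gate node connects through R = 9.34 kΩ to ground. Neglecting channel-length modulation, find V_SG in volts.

V_SG = 1.47 V

With gate tied to drain, V_SG = V_SD ≥ V_SG − |V_th|, so the device is in saturation.
k_p = μ_pC_ox · (W/L) = 3.6 mA/V².
KCL at the drain: ½ k_p (V_SG − |V_th|)² = (V_DD − V_SG)/R.
Let x = V_SG − 1.1. Then 16.8 x² + x − 2.73 = 0, giving x = 0.374 V (positive root), so V_SG = 1.47 V.
I_D = (V_DD − V_SG)/R = (3.83 − 1.47) / 9.34 = 0.252 mA.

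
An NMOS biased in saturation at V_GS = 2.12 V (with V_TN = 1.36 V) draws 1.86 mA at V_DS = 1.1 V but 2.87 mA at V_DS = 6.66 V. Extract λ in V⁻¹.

λ = 0.109 V⁻¹

With V_GS fixed, I_D ∝ (1 + λ V_DS) in saturation, so I_D2/I_D1 = (1 + λ V_DS2)/(1 + λ V_DS1).
2.87/1.86 = 1.543 = (1 + 6.66 λ)/(1 + 1.1 λ).
Solving: λ (I_D1 V_DS2 − I_D2 V_DS1) = I_D2 − I_D1, so λ = (2.87 − 1.86) / (1.86 × 6.66 − 2.87 × 1.1) = 1.01 / 9.23 = 0.109 V⁻¹.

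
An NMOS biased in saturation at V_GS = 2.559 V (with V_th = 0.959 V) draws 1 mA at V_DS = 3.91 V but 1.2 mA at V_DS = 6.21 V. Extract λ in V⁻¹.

With V_GS fixed, I_D ∝ (1 + λ V_DS) in saturation, so I_D2/I_D1 = (1 + λ V_DS2)/(1 + λ V_DS1).
1.2/1 = 1.2 = (1 + 6.21 λ)/(1 + 3.91 λ).
Solving: λ (I_D1 V_DS2 − I_D2 V_DS1) = I_D2 − I_D1, so λ = (1.2 − 1) / (1 × 6.21 − 1.2 × 3.91) = 0.2 / 1.52 = 0.132 V⁻¹.

λ = 0.132 V⁻¹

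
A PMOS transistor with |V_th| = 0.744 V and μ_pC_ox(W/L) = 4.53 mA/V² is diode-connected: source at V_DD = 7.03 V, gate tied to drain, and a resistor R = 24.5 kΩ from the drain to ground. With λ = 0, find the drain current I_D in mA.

With gate tied to drain, V_SG = V_SD ≥ V_SG − |V_th|, so the device is in saturation.
KCL at the drain: ½ k_p (V_SG − |V_th|)² = (V_DD − V_SG)/R.
Let x = V_SG − 0.744. Then 55.5 x² + x − 6.286 = 0, giving x = 0.328 V (positive root), so V_SG = 1.07 V.
I_D = (V_DD − V_SG)/R = (7.03 − 1.07) / 24.5 = 0.243 mA.

I_D = 0.243 mA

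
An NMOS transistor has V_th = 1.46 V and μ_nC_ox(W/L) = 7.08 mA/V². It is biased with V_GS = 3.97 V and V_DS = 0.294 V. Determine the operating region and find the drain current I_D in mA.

Triode; I_D = 4.92 mA

V_ov = V_GS − V_th = 3.97 − 1.46 = 2.51 V.
Since V_DS = 0.294 V < V_ov = 2.51 V, the device is in the triode region.
I_D = k_n [V_ov · V_DS − ½ V_DS²] = 7.08 × [2.51 × 0.294 − 0.5 × 0.294²] = 4.92 mA.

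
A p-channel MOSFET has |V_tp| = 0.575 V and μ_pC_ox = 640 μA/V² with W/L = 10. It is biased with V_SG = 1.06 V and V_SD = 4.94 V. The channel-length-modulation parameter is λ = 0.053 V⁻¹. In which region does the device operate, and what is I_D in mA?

k_p = μ_pC_ox · (W/L) = 6.4 mA/V².
V_ov = V_SG − |V_tp| = 1.06 − 0.575 = 0.485 V.
Since V_SD = 4.94 V ≥ V_ov = 0.485 V, the device is in saturation.
I_D = ½ k_p V_ov² (1 + λ V_SD) = 0.5 × 6.4 × 0.485² × (1 + 0.053 × 4.94) = 0.95 mA.

Saturation; I_D = 0.950 mA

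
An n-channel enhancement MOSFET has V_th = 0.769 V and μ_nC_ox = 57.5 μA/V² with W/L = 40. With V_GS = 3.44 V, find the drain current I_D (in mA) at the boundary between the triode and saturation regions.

I_D = 8.20 mA

At the boundary V_DS = V_ov = V_GS − V_th = 3.44 − 0.769 = 2.67 V.
k_n = μ_nC_ox · (W/L) = 2.3 mA/V².
I_D = ½ k_n V_ov² = 0.5 × 2.3 × 2.67² = 8.2 mA.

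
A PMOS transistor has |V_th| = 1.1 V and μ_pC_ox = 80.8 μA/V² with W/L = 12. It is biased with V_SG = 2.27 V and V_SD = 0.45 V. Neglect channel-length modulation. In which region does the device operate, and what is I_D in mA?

Triode; I_D = 0.412 mA

k_p = μ_pC_ox · (W/L) = 0.9696 mA/V².
V_ov = V_SG − |V_th| = 2.27 − 1.1 = 1.17 V.
Since V_SD = 0.45 V < V_ov = 1.17 V, the device is in the triode region.
I_D = k_p [V_ov · V_SD − ½ V_SD²] = 0.9696 × [1.17 × 0.45 − 0.5 × 0.45²] = 0.412 mA.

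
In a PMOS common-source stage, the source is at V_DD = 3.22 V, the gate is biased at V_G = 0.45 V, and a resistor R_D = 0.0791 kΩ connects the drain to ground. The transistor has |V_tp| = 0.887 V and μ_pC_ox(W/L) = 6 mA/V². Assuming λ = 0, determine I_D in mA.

V_SG = V_DD − V_G = 3.22 − 0.45 = 2.77 V, so V_ov = 2.77 − 0.887 = 1.88 V.
Assume saturation: I_D = ½ k_p V_ov² = 0.5 × 6 × 1.88² = 10.6 mA, giving V_SD = V_DD − I_D R_D = 3.22 − 10.6 × 0.0791 = 2.38 V.
V_SD = 2.38 V ≥ V_ov = 1.88 V, confirming saturation.

I_D = 10.6 mA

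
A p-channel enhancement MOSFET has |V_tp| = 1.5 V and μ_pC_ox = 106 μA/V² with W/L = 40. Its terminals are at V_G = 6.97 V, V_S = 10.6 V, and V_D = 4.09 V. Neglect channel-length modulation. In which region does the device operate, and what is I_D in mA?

Saturation; I_D = 9.62 mA

V_SG = V_S − V_G = 10.6 − 6.97 = 3.63 V; V_SD = V_S − V_D = 10.6 − 4.09 = 6.51 V.
k_p = μ_pC_ox · (W/L) = 4.24 mA/V².
V_ov = V_SG − |V_tp| = 3.63 − 1.5 = 2.13 V.
Since V_SD = 6.51 V ≥ V_ov = 2.13 V, the device is in saturation.
I_D = ½ k_p V_ov² = 0.5 × 4.24 × 2.13² = 9.62 mA.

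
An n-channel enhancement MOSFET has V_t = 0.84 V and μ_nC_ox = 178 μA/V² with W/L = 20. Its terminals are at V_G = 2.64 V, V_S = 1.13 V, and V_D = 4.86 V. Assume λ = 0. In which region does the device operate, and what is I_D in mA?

V_GS = V_G − V_S = 2.64 − 1.13 = 1.51 V; V_DS = V_D − V_S = 4.86 − 1.13 = 3.73 V.
k_n = μ_nC_ox · (W/L) = 3.56 mA/V².
V_ov = V_GS − V_t = 1.51 − 0.84 = 0.67 V.
Since V_DS = 3.73 V ≥ V_ov = 0.67 V, the device is in saturation.
I_D = ½ k_n V_ov² = 0.5 × 3.56 × 0.67² = 0.799 mA.

Saturation; I_D = 0.799 mA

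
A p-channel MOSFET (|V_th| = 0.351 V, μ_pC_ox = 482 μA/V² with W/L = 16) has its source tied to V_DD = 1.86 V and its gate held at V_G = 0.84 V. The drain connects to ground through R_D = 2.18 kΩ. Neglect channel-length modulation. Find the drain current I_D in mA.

I_D = 0.774 mA

V_SG = V_DD − V_G = 1.86 − 0.84 = 1.02 V, so V_ov = 1.02 − 0.351 = 0.669 V.
k_p = μ_pC_ox · (W/L) = 7.712 mA/V².
Assume saturation: I_D = ½ k_p V_ov² = 0.5 × 7.712 × 0.669² = 1.73 mA, giving V_SD = V_DD − I_D R_D = 1.86 − 1.73 × 2.18 = -1.9 V.
But -1.9 V < V_ov = 0.669 V, so the device is actually in triode.
In triode I_D = k_p[V_ov V_SD − ½ V_SD²] and I_D = (V_DD − V_SD)/R_D. Equating: 8.41 V_SD² − 12.25 V_SD + 1.86 = 0, giving V_SD = 0.172 V (the root below V_ov).
I_D = (1.86 − 0.172) / 2.18 = 0.774 mA.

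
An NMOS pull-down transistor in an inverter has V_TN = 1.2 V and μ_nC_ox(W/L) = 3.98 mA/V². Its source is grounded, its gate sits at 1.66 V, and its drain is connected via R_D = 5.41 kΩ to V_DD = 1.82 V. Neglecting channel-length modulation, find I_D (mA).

I_D = 0.297 mA

V_GS = V_G = 1.66 V, so V_ov = 1.66 − 1.2 = 0.46 V.
Assume saturation: I_D = ½ k_n V_ov² = 0.5 × 3.98 × 0.46² = 0.421 mA, giving V_DS = V_DD − I_D R_D = 1.82 − 0.421 × 5.41 = -0.458 V.
But -0.458 V < V_ov = 0.46 V, so the device is actually in triode.
In triode I_D = k_n[V_ov V_DS − ½ V_DS²] and I_D = (V_DD − V_DS)/R_D. Equating: 10.8 V_DS² − 10.9 V_DS + 1.82 = 0, giving V_DS = 0.211 V (the root below V_ov).
I_D = (1.82 − 0.211) / 5.41 = 0.297 mA.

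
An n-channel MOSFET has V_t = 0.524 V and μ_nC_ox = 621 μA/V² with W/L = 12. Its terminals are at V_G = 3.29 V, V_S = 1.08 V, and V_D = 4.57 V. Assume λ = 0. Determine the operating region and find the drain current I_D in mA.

V_GS = V_G − V_S = 3.29 − 1.08 = 2.21 V; V_DS = V_D − V_S = 4.57 − 1.08 = 3.49 V.
k_n = μ_nC_ox · (W/L) = 7.452 mA/V².
V_ov = V_GS − V_t = 2.21 − 0.524 = 1.69 V.
Since V_DS = 3.49 V ≥ V_ov = 1.69 V, the device is in saturation.
I_D = ½ k_n V_ov² = 0.5 × 7.452 × 1.69² = 10.6 mA.

Saturation; I_D = 10.6 mA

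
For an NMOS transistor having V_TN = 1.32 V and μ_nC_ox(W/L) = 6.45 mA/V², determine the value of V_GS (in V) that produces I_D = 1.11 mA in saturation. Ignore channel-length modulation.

In saturation I_D = ½ k_n (V_GS − V_TN)², so V_GS − V_TN = √(2 I_D / k_n) = √(2 × 1.11 / 6.45) = 0.587 V.
V_GS = 1.32 + 0.587 = 1.91 V.

V_GS = 1.91 V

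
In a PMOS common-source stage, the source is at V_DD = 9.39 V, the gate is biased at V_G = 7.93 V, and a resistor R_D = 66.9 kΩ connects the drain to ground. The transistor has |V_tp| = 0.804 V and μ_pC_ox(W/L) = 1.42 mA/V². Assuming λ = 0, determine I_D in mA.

I_D = 0.138 mA

V_SG = V_DD − V_G = 9.39 − 7.93 = 1.46 V, so V_ov = 1.46 − 0.804 = 0.656 V.
Assume saturation: I_D = ½ k_p V_ov² = 0.5 × 1.42 × 0.656² = 0.306 mA, giving V_SD = V_DD − I_D R_D = 9.39 − 0.306 × 66.9 = -11.1 V.
But -11.1 V < V_ov = 0.656 V, so the device is actually in triode.
In triode I_D = k_p[V_ov V_SD − ½ V_SD²] and I_D = (V_DD − V_SD)/R_D. Equating: 47.5 V_SD² − 63.32 V_SD + 9.39 = 0, giving V_SD = 0.17 V (the root below V_ov).
I_D = (9.39 − 0.17) / 66.9 = 0.138 mA.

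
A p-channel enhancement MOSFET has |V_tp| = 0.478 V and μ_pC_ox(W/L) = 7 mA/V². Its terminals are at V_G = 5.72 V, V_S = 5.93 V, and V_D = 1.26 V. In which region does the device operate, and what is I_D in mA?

Cutoff; I_D = 0 mA

V_SG = V_S − V_G = 5.93 − 5.72 = 0.21 V; V_SD = V_S − V_D = 5.93 − 1.26 = 4.67 V.
V_SG = 0.21 V < |V_tp| = 0.478 V, so the transistor is in cutoff.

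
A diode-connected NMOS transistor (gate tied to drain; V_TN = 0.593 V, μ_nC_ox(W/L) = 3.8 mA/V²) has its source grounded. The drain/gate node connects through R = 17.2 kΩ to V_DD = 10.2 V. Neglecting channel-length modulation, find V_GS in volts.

With gate tied to drain, V_GS = V_DS ≥ V_GS − V_TN, so the device is in saturation.
KCL at the drain: ½ k_n (V_GS − V_TN)² = (V_DD − V_GS)/R.
Let x = V_GS − 0.593. Then 32.7 x² + x − 9.607 = 0, giving x = 0.527 V (positive root), so V_GS = 1.12 V.
I_D = (V_DD − V_GS)/R = (10.2 − 1.12) / 17.2 = 0.528 mA.

V_GS = 1.12 V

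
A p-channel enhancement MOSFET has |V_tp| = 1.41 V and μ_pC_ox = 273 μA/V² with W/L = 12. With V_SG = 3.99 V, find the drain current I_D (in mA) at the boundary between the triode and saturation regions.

At the boundary V_SD = V_ov = V_SG − |V_tp| = 3.99 − 1.41 = 2.58 V.
k_p = μ_pC_ox · (W/L) = 3.276 mA/V².
I_D = ½ k_p V_ov² = 0.5 × 3.276 × 2.58² = 10.9 mA.

I_D = 10.9 mA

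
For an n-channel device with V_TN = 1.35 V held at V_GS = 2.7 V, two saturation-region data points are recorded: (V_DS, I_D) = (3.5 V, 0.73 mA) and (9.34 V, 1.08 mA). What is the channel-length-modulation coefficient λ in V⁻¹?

λ = 0.115 V⁻¹

With V_GS fixed, I_D ∝ (1 + λ V_DS) in saturation, so I_D2/I_D1 = (1 + λ V_DS2)/(1 + λ V_DS1).
1.08/0.73 = 1.479 = (1 + 9.34 λ)/(1 + 3.5 λ).
Solving: λ (I_D1 V_DS2 − I_D2 V_DS1) = I_D2 − I_D1, so λ = (1.08 − 0.73) / (0.73 × 9.34 − 1.08 × 3.5) = 0.35 / 3.04 = 0.115 V⁻¹.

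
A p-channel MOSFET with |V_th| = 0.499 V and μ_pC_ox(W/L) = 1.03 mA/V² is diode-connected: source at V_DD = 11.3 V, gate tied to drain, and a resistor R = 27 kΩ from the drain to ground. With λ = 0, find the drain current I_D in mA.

I_D = 0.369 mA

With gate tied to drain, V_SG = V_SD ≥ V_SG − |V_th|, so the device is in saturation.
KCL at the drain: ½ k_p (V_SG − |V_th|)² = (V_DD − V_SG)/R.
Let x = V_SG − 0.499. Then 13.9 x² + x − 10.8 = 0, giving x = 0.846 V (positive root), so V_SG = 1.35 V.
I_D = (V_DD − V_SG)/R = (11.3 − 1.35) / 27 = 0.369 mA.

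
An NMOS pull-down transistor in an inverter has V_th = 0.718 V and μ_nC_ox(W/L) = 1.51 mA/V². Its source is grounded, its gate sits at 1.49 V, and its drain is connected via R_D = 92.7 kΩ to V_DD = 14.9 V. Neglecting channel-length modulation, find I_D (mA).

I_D = 0.159 mA

V_GS = V_G = 1.49 V, so V_ov = 1.49 − 0.718 = 0.772 V.
Assume saturation: I_D = ½ k_n V_ov² = 0.5 × 1.51 × 0.772² = 0.45 mA, giving V_DS = V_DD − I_D R_D = 14.9 − 0.45 × 92.7 = -26.8 V.
But -26.8 V < V_ov = 0.772 V, so the device is actually in triode.
In triode I_D = k_n[V_ov V_DS − ½ V_DS²] and I_D = (V_DD − V_DS)/R_D. Equating: 70 V_DS² − 109.1 V_DS + 14.9 = 0, giving V_DS = 0.151 V (the root below V_ov).
I_D = (14.9 − 0.151) / 92.7 = 0.159 mA.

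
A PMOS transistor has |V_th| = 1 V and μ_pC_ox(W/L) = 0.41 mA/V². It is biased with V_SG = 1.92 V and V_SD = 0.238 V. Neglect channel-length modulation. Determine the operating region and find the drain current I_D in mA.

V_ov = V_SG − |V_th| = 1.92 − 1 = 0.92 V.
Since V_SD = 0.238 V < V_ov = 0.92 V, the device is in the triode region.
I_D = k_p [V_ov · V_SD − ½ V_SD²] = 0.41 × [0.92 × 0.238 − 0.5 × 0.238²] = 0.0782 mA.

Triode; I_D = 0.0782 mA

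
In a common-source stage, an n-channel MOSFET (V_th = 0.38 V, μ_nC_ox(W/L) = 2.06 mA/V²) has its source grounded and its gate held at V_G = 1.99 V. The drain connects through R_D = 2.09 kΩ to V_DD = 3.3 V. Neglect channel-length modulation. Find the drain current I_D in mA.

I_D = 1.35 mA

V_GS = V_G = 1.99 V, so V_ov = 1.99 − 0.38 = 1.61 V.
Assume saturation: I_D = ½ k_n V_ov² = 0.5 × 2.06 × 1.61² = 2.67 mA, giving V_DS = V_DD − I_D R_D = 3.3 − 2.67 × 2.09 = -2.28 V.
But -2.28 V < V_ov = 1.61 V, so the device is actually in triode.
In triode I_D = k_n[V_ov V_DS − ½ V_DS²] and I_D = (V_DD − V_DS)/R_D. Equating: 2.15 V_DS² − 7.932 V_DS + 3.3 = 0, giving V_DS = 0.478 V (the root below V_ov).
I_D = (3.3 − 0.478) / 2.09 = 1.35 mA.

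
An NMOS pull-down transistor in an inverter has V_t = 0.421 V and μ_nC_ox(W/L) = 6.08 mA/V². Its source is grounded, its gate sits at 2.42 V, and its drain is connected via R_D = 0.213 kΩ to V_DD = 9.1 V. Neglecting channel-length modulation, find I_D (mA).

V_GS = V_G = 2.42 V, so V_ov = 2.42 − 0.421 = 2 V.
Assume saturation: I_D = ½ k_n V_ov² = 0.5 × 6.08 × 2² = 12.1 mA, giving V_DS = V_DD − I_D R_D = 9.1 − 12.1 × 0.213 = 6.51 V.
V_DS = 6.51 V ≥ V_ov = 2 V, confirming saturation.

I_D = 12.1 mA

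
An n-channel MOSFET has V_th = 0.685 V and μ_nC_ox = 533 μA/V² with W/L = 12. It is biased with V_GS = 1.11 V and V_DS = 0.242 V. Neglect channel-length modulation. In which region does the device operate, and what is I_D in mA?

k_n = μ_nC_ox · (W/L) = 6.396 mA/V².
V_ov = V_GS − V_th = 1.11 − 0.685 = 0.425 V.
Since V_DS = 0.242 V < V_ov = 0.425 V, the device is in the triode region.
I_D = k_n [V_ov · V_DS − ½ V_DS²] = 6.396 × [0.425 × 0.242 − 0.5 × 0.242²] = 0.471 mA.

Triode; I_D = 0.471 mA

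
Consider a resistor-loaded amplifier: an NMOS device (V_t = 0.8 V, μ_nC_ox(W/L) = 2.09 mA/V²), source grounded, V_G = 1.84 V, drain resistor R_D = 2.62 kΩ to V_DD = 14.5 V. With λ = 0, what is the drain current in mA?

I_D = 1.13 mA

V_GS = V_G = 1.84 V, so V_ov = 1.84 − 0.8 = 1.04 V.
Assume saturation: I_D = ½ k_n V_ov² = 0.5 × 2.09 × 1.04² = 1.13 mA, giving V_DS = V_DD − I_D R_D = 14.5 − 1.13 × 2.62 = 11.5 V.
V_DS = 11.5 V ≥ V_ov = 1.04 V, confirming saturation.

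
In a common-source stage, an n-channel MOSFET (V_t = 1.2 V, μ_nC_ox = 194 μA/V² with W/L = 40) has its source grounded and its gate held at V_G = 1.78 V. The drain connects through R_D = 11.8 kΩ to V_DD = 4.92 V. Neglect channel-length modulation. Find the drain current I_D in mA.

V_GS = V_G = 1.78 V, so V_ov = 1.78 − 1.2 = 0.58 V.
k_n = μ_nC_ox · (W/L) = 7.76 mA/V².
Assume saturation: I_D = ½ k_n V_ov² = 0.5 × 7.76 × 0.58² = 1.31 mA, giving V_DS = V_DD − I_D R_D = 4.92 − 1.31 × 11.8 = -10.5 V.
But -10.5 V < V_ov = 0.58 V, so the device is actually in triode.
In triode I_D = k_n[V_ov V_DS − ½ V_DS²] and I_D = (V_DD − V_DS)/R_D. Equating: 45.8 V_DS² − 54.11 V_DS + 4.92 = 0, giving V_DS = 0.0993 V (the root below V_ov).
I_D = (4.92 − 0.0993) / 11.8 = 0.409 mA.

I_D = 0.409 mA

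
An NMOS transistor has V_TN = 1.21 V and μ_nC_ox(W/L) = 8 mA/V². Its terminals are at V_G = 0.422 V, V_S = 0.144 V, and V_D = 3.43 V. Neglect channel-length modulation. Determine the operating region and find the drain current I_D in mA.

V_GS = V_G − V_S = 0.422 − 0.144 = 0.278 V; V_DS = V_D − V_S = 3.43 − 0.144 = 3.29 V.
V_GS = 0.278 V < V_TN = 1.21 V, so the transistor is in cutoff.

Cutoff; I_D = 0 mA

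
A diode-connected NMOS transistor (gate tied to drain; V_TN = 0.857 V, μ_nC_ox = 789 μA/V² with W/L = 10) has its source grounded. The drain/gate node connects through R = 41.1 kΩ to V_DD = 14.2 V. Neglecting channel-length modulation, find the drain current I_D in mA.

With gate tied to drain, V_GS = V_DS ≥ V_GS − V_TN, so the device is in saturation.
k_n = μ_nC_ox · (W/L) = 7.89 mA/V².
KCL at the drain: ½ k_n (V_GS − V_TN)² = (V_DD − V_GS)/R.
Let x = V_GS − 0.857. Then 162 x² + x − 13.34 = 0, giving x = 0.284 V (positive root), so V_GS = 1.14 V.
I_D = (V_DD − V_GS)/R = (14.2 − 1.14) / 41.1 = 0.318 mA.

I_D = 0.318 mA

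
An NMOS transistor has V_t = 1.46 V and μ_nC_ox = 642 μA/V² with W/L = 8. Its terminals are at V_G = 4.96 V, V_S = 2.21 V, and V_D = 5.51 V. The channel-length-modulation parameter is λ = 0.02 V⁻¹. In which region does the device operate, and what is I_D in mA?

V_GS = V_G − V_S = 4.96 − 2.21 = 2.75 V; V_DS = V_D − V_S = 5.51 − 2.21 = 3.3 V.
k_n = μ_nC_ox · (W/L) = 5.136 mA/V².
V_ov = V_GS − V_t = 2.75 − 1.46 = 1.29 V.
Since V_DS = 3.3 V ≥ V_ov = 1.29 V, the device is in saturation.
I_D = ½ k_n V_ov² (1 + λ V_DS) = 0.5 × 5.136 × 1.29² × (1 + 0.02 × 3.3) = 4.56 mA.

Saturation; I_D = 4.56 mA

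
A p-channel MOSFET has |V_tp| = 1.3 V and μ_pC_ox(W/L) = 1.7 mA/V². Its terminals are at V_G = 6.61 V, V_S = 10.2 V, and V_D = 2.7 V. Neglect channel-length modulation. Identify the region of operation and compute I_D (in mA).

V_SG = V_S − V_G = 10.2 − 6.61 = 3.59 V; V_SD = V_S − V_D = 10.2 − 2.7 = 7.5 V.
V_ov = V_SG − |V_tp| = 3.59 − 1.3 = 2.29 V.
Since V_SD = 7.5 V ≥ V_ov = 2.29 V, the device is in saturation.
I_D = ½ k_p V_ov² = 0.5 × 1.7 × 2.29² = 4.46 mA.

Saturation; I_D = 4.46 mA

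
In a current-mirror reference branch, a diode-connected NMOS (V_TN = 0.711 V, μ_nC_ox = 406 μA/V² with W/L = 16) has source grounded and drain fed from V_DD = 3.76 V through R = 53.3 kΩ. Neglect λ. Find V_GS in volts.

With gate tied to drain, V_GS = V_DS ≥ V_GS − V_TN, so the device is in saturation.
k_n = μ_nC_ox · (W/L) = 6.496 mA/V².
KCL at the drain: ½ k_n (V_GS − V_TN)² = (V_DD − V_GS)/R.
Let x = V_GS − 0.711. Then 173 x² + x − 3.049 = 0, giving x = 0.13 V (positive root), so V_GS = 0.841 V.
I_D = (V_DD − V_GS)/R = (3.76 − 0.841) / 53.3 = 0.0548 mA.

V_GS = 0.841 V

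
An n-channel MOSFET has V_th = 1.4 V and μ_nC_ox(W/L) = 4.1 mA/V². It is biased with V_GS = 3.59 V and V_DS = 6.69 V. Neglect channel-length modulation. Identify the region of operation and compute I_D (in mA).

Saturation; I_D = 9.83 mA

V_ov = V_GS − V_th = 3.59 − 1.4 = 2.19 V.
Since V_DS = 6.69 V ≥ V_ov = 2.19 V, the device is in saturation.
I_D = ½ k_n V_ov² = 0.5 × 4.1 × 2.19² = 9.83 mA.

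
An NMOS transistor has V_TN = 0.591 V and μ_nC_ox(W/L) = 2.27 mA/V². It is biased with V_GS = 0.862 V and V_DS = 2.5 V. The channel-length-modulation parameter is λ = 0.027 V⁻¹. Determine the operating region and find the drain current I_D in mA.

Saturation; I_D = 0.0890 mA

V_ov = V_GS − V_TN = 0.862 − 0.591 = 0.271 V.
Since V_DS = 2.5 V ≥ V_ov = 0.271 V, the device is in saturation.
I_D = ½ k_n V_ov² (1 + λ V_DS) = 0.5 × 2.27 × 0.271² × (1 + 0.027 × 2.5) = 0.089 mA.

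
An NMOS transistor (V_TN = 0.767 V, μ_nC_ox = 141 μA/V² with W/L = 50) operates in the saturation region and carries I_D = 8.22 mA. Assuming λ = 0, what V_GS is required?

k_n = μ_nC_ox · (W/L) = 7.05 mA/V².
In saturation I_D = ½ k_n (V_GS − V_TN)², so V_GS − V_TN = √(2 I_D / k_n) = √(2 × 8.22 / 7.05) = 1.53 V.
V_GS = 0.767 + 1.53 = 2.29 V.

V_GS = 2.29 V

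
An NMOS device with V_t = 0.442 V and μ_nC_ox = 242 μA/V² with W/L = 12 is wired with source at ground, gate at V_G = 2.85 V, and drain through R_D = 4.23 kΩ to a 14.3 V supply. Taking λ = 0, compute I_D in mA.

V_GS = V_G = 2.85 V, so V_ov = 2.85 − 0.442 = 2.41 V.
k_n = μ_nC_ox · (W/L) = 2.904 mA/V².
Assume saturation: I_D = ½ k_n V_ov² = 0.5 × 2.904 × 2.41² = 8.42 mA, giving V_DS = V_DD − I_D R_D = 14.3 − 8.42 × 4.23 = -21.3 V.
But -21.3 V < V_ov = 2.41 V, so the device is actually in triode.
In triode I_D = k_n[V_ov V_DS − ½ V_DS²] and I_D = (V_DD − V_DS)/R_D. Equating: 6.14 V_DS² − 30.58 V_DS + 14.3 = 0, giving V_DS = 0.522 V (the root below V_ov).
I_D = (14.3 − 0.522) / 4.23 = 3.26 mA.

I_D = 3.26 mA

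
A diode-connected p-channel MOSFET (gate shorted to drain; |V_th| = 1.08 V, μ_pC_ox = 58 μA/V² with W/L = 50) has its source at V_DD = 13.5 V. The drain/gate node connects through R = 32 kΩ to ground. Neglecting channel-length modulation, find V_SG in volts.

V_SG = 1.59 V

With gate tied to drain, V_SG = V_SD ≥ V_SG − |V_th|, so the device is in saturation.
k_p = μ_pC_ox · (W/L) = 2.9 mA/V².
KCL at the drain: ½ k_p (V_SG − |V_th|)² = (V_DD − V_SG)/R.
Let x = V_SG − 1.08. Then 46.4 x² + x − 12.42 = 0, giving x = 0.507 V (positive root), so V_SG = 1.59 V.
I_D = (V_DD − V_SG)/R = (13.5 − 1.59) / 32 = 0.372 mA.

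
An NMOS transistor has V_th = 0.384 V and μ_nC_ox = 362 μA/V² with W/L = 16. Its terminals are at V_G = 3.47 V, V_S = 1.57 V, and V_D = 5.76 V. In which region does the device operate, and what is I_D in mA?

V_GS = V_G − V_S = 3.47 − 1.57 = 1.9 V; V_DS = V_D − V_S = 5.76 − 1.57 = 4.19 V.
k_n = μ_nC_ox · (W/L) = 5.792 mA/V².
V_ov = V_GS − V_th = 1.9 − 0.384 = 1.52 V.
Since V_DS = 4.19 V ≥ V_ov = 1.52 V, the device is in saturation.
I_D = ½ k_n V_ov² = 0.5 × 5.792 × 1.52² = 6.66 mA.

Saturation; I_D = 6.66 mA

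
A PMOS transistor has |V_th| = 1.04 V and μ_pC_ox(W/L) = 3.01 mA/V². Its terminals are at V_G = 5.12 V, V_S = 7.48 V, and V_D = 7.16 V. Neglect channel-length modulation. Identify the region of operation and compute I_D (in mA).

Triode; I_D = 1.12 mA

V_SG = V_S − V_G = 7.48 − 5.12 = 2.36 V; V_SD = V_S − V_D = 7.48 − 7.16 = 0.32 V.
V_ov = V_SG − |V_th| = 2.36 − 1.04 = 1.32 V.
Since V_SD = 0.32 V < V_ov = 1.32 V, the device is in the triode region.
I_D = k_p [V_ov · V_SD − ½ V_SD²] = 3.01 × [1.32 × 0.32 − 0.5 × 0.32²] = 1.12 mA.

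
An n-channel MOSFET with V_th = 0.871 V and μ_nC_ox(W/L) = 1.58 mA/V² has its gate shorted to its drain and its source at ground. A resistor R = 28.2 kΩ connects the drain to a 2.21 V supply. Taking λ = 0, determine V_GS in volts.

With gate tied to drain, V_GS = V_DS ≥ V_GS − V_th, so the device is in saturation.
KCL at the drain: ½ k_n (V_GS − V_th)² = (V_DD − V_GS)/R.
Let x = V_GS − 0.871. Then 22.3 x² + x − 1.339 = 0, giving x = 0.224 V (positive root), so V_GS = 1.09 V.
I_D = (V_DD − V_GS)/R = (2.21 − 1.09) / 28.2 = 0.0395 mA.

V_GS = 1.09 V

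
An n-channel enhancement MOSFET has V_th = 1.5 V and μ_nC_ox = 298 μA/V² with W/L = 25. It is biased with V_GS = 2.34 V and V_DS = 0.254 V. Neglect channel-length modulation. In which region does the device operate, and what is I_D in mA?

k_n = μ_nC_ox · (W/L) = 7.45 mA/V².
V_ov = V_GS − V_th = 2.34 − 1.5 = 0.84 V.
Since V_DS = 0.254 V < V_ov = 0.84 V, the device is in the triode region.
I_D = k_n [V_ov · V_DS − ½ V_DS²] = 7.45 × [0.84 × 0.254 − 0.5 × 0.254²] = 1.35 mA.

Triode; I_D = 1.35 mA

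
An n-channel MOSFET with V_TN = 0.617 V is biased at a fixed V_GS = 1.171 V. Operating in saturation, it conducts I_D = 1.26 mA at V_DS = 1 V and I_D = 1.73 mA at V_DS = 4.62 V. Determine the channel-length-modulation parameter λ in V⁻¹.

With V_GS fixed, I_D ∝ (1 + λ V_DS) in saturation, so I_D2/I_D1 = (1 + λ V_DS2)/(1 + λ V_DS1).
1.73/1.26 = 1.373 = (1 + 4.62 λ)/(1 + 1 λ).
Solving: λ (I_D1 V_DS2 − I_D2 V_DS1) = I_D2 − I_D1, so λ = (1.73 − 1.26) / (1.26 × 4.62 − 1.73 × 1) = 0.47 / 4.09 = 0.115 V⁻¹.

λ = 0.115 V⁻¹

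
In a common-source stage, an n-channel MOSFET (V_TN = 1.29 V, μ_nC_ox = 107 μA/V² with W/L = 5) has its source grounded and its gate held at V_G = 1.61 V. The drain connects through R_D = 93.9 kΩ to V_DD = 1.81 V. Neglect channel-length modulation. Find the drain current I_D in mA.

V_GS = V_G = 1.61 V, so V_ov = 1.61 − 1.29 = 0.32 V.
k_n = μ_nC_ox · (W/L) = 0.535 mA/V².
Assume saturation: I_D = ½ k_n V_ov² = 0.5 × 0.535 × 0.32² = 0.0274 mA, giving V_DS = V_DD − I_D R_D = 1.81 − 0.0274 × 93.9 = -0.762 V.
But -0.762 V < V_ov = 0.32 V, so the device is actually in triode.
In triode I_D = k_n[V_ov V_DS − ½ V_DS²] and I_D = (V_DD − V_DS)/R_D. Equating: 25.1 V_DS² − 17.08 V_DS + 1.81 = 0, giving V_DS = 0.131 V (the root below V_ov).
I_D = (1.81 − 0.131) / 93.9 = 0.0179 mA.

I_D = 0.0179 mA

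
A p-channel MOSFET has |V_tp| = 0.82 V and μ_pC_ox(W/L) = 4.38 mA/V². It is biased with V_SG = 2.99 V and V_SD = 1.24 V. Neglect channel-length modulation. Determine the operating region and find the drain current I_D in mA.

V_ov = V_SG − |V_tp| = 2.99 − 0.82 = 2.17 V.
Since V_SD = 1.24 V < V_ov = 2.17 V, the device is in the triode region.
I_D = k_p [V_ov · V_SD − ½ V_SD²] = 4.38 × [2.17 × 1.24 − 0.5 × 1.24²] = 8.42 mA.

Triode; I_D = 8.42 mA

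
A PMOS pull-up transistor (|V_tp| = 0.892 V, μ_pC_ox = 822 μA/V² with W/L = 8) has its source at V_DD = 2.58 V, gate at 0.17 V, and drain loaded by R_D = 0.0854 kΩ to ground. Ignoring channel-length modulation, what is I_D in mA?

I_D = 7.58 mA

V_SG = V_DD − V_G = 2.58 − 0.17 = 2.41 V, so V_ov = 2.41 − 0.892 = 1.52 V.
k_p = μ_pC_ox · (W/L) = 6.576 mA/V².
Assume saturation: I_D = ½ k_p V_ov² = 0.5 × 6.576 × 1.52² = 7.58 mA, giving V_SD = V_DD − I_D R_D = 2.58 − 7.58 × 0.0854 = 1.93 V.
V_SD = 1.93 V ≥ V_ov = 1.52 V, confirming saturation.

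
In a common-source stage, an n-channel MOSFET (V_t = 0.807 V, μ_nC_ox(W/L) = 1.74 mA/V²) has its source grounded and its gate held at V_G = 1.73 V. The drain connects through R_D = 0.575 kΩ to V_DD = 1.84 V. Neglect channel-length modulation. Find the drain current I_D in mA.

V_GS = V_G = 1.73 V, so V_ov = 1.73 − 0.807 = 0.923 V.
Assume saturation: I_D = ½ k_n V_ov² = 0.5 × 1.74 × 0.923² = 0.741 mA, giving V_DS = V_DD − I_D R_D = 1.84 − 0.741 × 0.575 = 1.41 V.
V_DS = 1.41 V ≥ V_ov = 0.923 V, confirming saturation.

I_D = 0.741 mA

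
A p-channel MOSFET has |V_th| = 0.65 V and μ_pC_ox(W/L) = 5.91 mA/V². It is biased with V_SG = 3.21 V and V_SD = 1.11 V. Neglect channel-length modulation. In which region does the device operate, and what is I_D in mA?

V_ov = V_SG − |V_th| = 3.21 − 0.65 = 2.56 V.
Since V_SD = 1.11 V < V_ov = 2.56 V, the device is in the triode region.
I_D = k_p [V_ov · V_SD − ½ V_SD²] = 5.91 × [2.56 × 1.11 − 0.5 × 1.11²] = 13.2 mA.

Triode; I_D = 13.2 mA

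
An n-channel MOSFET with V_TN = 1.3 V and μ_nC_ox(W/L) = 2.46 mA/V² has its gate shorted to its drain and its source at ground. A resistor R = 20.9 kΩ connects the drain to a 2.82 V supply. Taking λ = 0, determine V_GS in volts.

With gate tied to drain, V_GS = V_DS ≥ V_GS − V_TN, so the device is in saturation.
KCL at the drain: ½ k_n (V_GS − V_TN)² = (V_DD − V_GS)/R.
Let x = V_GS − 1.3. Then 25.7 x² + x − 1.52 = 0, giving x = 0.224 V (positive root), so V_GS = 1.52 V.
I_D = (V_DD − V_GS)/R = (2.82 − 1.52) / 20.9 = 0.062 mA.

V_GS = 1.52 V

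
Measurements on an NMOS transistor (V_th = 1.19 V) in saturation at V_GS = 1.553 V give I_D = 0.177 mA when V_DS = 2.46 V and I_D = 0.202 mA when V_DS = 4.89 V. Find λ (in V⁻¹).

With V_GS fixed, I_D ∝ (1 + λ V_DS) in saturation, so I_D2/I_D1 = (1 + λ V_DS2)/(1 + λ V_DS1).
0.202/0.177 = 1.141 = (1 + 4.89 λ)/(1 + 2.46 λ).
Solving: λ (I_D1 V_DS2 − I_D2 V_DS1) = I_D2 − I_D1, so λ = (0.202 − 0.177) / (0.177 × 4.89 − 0.202 × 2.46) = 0.025 / 0.369 = 0.0678 V⁻¹.

λ = 0.0678 V⁻¹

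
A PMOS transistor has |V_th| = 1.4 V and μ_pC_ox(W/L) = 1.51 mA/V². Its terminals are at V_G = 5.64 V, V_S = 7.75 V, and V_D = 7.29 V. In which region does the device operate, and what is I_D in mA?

Triode; I_D = 0.333 mA

V_SG = V_S − V_G = 7.75 − 5.64 = 2.11 V; V_SD = V_S − V_D = 7.75 − 7.29 = 0.46 V.
V_ov = V_SG − |V_th| = 2.11 − 1.4 = 0.71 V.
Since V_SD = 0.46 V < V_ov = 0.71 V, the device is in the triode region.
I_D = k_p [V_ov · V_SD − ½ V_SD²] = 1.51 × [0.71 × 0.46 − 0.5 × 0.46²] = 0.333 mA.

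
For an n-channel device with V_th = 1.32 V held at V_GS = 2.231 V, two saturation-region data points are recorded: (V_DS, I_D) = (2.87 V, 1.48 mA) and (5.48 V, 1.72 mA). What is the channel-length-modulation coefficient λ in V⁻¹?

λ = 0.0756 V⁻¹

With V_GS fixed, I_D ∝ (1 + λ V_DS) in saturation, so I_D2/I_D1 = (1 + λ V_DS2)/(1 + λ V_DS1).
1.72/1.48 = 1.162 = (1 + 5.48 λ)/(1 + 2.87 λ).
Solving: λ (I_D1 V_DS2 − I_D2 V_DS1) = I_D2 − I_D1, so λ = (1.72 − 1.48) / (1.48 × 5.48 − 1.72 × 2.87) = 0.24 / 3.17 = 0.0756 V⁻¹.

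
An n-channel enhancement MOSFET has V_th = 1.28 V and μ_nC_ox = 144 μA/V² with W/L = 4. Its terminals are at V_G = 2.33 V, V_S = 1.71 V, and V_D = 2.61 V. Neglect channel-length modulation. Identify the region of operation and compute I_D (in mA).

Cutoff; I_D = 0 mA

V_GS = V_G − V_S = 2.33 − 1.71 = 0.62 V; V_DS = V_D − V_S = 2.61 − 1.71 = 0.9 V.
V_GS = 0.62 V < V_th = 1.28 V, so the transistor is in cutoff.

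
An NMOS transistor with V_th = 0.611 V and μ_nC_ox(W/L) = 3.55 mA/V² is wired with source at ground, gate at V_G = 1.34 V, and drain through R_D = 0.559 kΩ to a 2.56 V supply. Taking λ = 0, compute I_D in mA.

V_GS = V_G = 1.34 V, so V_ov = 1.34 − 0.611 = 0.729 V.
Assume saturation: I_D = ½ k_n V_ov² = 0.5 × 3.55 × 0.729² = 0.943 mA, giving V_DS = V_DD − I_D R_D = 2.56 − 0.943 × 0.559 = 2.03 V.
V_DS = 2.03 V ≥ V_ov = 0.729 V, confirming saturation.

I_D = 0.943 mA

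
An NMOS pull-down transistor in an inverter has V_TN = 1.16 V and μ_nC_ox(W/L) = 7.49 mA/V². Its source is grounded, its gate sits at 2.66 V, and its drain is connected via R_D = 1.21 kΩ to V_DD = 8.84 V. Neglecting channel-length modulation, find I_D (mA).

V_GS = V_G = 2.66 V, so V_ov = 2.66 − 1.16 = 1.5 V.
Assume saturation: I_D = ½ k_n V_ov² = 0.5 × 7.49 × 1.5² = 8.43 mA, giving V_DS = V_DD − I_D R_D = 8.84 − 8.43 × 1.21 = -1.36 V.
But -1.36 V < V_ov = 1.5 V, so the device is actually in triode.
In triode I_D = k_n[V_ov V_DS − ½ V_DS²] and I_D = (V_DD − V_DS)/R_D. Equating: 4.53 V_DS² − 14.59 V_DS + 8.84 = 0, giving V_DS = 0.809 V (the root below V_ov).
I_D = (8.84 − 0.809) / 1.21 = 6.64 mA.

I_D = 6.64 mA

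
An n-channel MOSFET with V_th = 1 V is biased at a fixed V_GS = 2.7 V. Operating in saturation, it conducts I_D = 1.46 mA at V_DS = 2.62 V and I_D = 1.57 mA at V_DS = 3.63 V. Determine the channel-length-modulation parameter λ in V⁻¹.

λ = 0.0927 V⁻¹

With V_GS fixed, I_D ∝ (1 + λ V_DS) in saturation, so I_D2/I_D1 = (1 + λ V_DS2)/(1 + λ V_DS1).
1.57/1.46 = 1.075 = (1 + 3.63 λ)/(1 + 2.62 λ).
Solving: λ (I_D1 V_DS2 − I_D2 V_DS1) = I_D2 − I_D1, so λ = (1.57 − 1.46) / (1.46 × 3.63 − 1.57 × 2.62) = 0.11 / 1.19 = 0.0927 V⁻¹.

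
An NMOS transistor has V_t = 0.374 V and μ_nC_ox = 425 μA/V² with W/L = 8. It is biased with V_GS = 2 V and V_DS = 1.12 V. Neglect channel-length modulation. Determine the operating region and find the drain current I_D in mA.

Triode; I_D = 4.06 mA

k_n = μ_nC_ox · (W/L) = 3.4 mA/V².
V_ov = V_GS − V_t = 2 − 0.374 = 1.63 V.
Since V_DS = 1.12 V < V_ov = 1.63 V, the device is in the triode region.
I_D = k_n [V_ov · V_DS − ½ V_DS²] = 3.4 × [1.63 × 1.12 − 0.5 × 1.12²] = 4.06 mA.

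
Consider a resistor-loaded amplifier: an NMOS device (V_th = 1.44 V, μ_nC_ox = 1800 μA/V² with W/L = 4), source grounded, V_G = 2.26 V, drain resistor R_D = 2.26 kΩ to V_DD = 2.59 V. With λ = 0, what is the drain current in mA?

I_D = 1.06 mA

V_GS = V_G = 2.26 V, so V_ov = 2.26 − 1.44 = 0.82 V.
k_n = μ_nC_ox · (W/L) = 7.2 mA/V².
Assume saturation: I_D = ½ k_n V_ov² = 0.5 × 7.2 × 0.82² = 2.42 mA, giving V_DS = V_DD − I_D R_D = 2.59 − 2.42 × 2.26 = -2.88 V.
But -2.88 V < V_ov = 0.82 V, so the device is actually in triode.
In triode I_D = k_n[V_ov V_DS − ½ V_DS²] and I_D = (V_DD − V_DS)/R_D. Equating: 8.14 V_DS² − 14.34 V_DS + 2.59 = 0, giving V_DS = 0.204 V (the root below V_ov).
I_D = (2.59 − 0.204) / 2.26 = 1.06 mA.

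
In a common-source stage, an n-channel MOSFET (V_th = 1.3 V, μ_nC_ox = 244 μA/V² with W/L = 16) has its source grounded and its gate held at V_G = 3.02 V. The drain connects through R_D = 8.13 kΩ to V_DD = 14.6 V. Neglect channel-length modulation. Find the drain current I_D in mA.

V_GS = V_G = 3.02 V, so V_ov = 3.02 − 1.3 = 1.72 V.
k_n = μ_nC_ox · (W/L) = 3.904 mA/V².
Assume saturation: I_D = ½ k_n V_ov² = 0.5 × 3.904 × 1.72² = 5.77 mA, giving V_DS = V_DD − I_D R_D = 14.6 − 5.77 × 8.13 = -32.3 V.
But -32.3 V < V_ov = 1.72 V, so the device is actually in triode.
In triode I_D = k_n[V_ov V_DS − ½ V_DS²] and I_D = (V_DD − V_DS)/R_D. Equating: 15.9 V_DS² − 55.59 V_DS + 14.6 = 0, giving V_DS = 0.286 V (the root below V_ov).
I_D = (14.6 − 0.286) / 8.13 = 1.76 mA.

I_D = 1.76 mA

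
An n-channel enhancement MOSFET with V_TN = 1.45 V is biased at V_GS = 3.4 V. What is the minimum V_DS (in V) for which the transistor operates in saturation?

The boundary between triode and saturation is V_DS = V_GS − V_TN = V_ov.
V_ov = 3.4 − 1.45 = 1.95 V.

V_DS,sat = 1.95 V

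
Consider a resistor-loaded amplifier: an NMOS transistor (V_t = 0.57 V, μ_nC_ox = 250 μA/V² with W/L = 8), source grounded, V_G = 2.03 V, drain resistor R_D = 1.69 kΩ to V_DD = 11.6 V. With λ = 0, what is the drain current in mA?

I_D = 2.13 mA

V_GS = V_G = 2.03 V, so V_ov = 2.03 − 0.57 = 1.46 V.
k_n = μ_nC_ox · (W/L) = 2 mA/V².
Assume saturation: I_D = ½ k_n V_ov² = 0.5 × 2 × 1.46² = 2.13 mA, giving V_DS = V_DD − I_D R_D = 11.6 − 2.13 × 1.69 = 8 V.
V_DS = 8 V ≥ V_ov = 1.46 V, confirming saturation.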